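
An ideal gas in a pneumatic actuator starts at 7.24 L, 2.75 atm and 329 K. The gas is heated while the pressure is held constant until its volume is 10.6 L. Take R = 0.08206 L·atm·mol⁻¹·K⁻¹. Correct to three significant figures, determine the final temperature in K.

Isobaric, so V/T is constant: P₂ = P₁; T₂ = T₁·(V₂/V₁) = 481.7 K.

T₂ ≈ 482 K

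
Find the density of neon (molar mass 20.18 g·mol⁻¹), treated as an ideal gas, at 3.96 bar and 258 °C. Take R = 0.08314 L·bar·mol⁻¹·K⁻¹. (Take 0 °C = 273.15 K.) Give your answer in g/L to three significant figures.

ρ ≈ 1.81 g/L

ρ = PM/(RT) = (3.96 × 20.18) / (0.08314 × 531.1)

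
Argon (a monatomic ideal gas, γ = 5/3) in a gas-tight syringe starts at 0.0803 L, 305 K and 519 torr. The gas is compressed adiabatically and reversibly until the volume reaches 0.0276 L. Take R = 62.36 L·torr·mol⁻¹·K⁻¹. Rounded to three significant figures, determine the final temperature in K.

T₂ ≈ 622 K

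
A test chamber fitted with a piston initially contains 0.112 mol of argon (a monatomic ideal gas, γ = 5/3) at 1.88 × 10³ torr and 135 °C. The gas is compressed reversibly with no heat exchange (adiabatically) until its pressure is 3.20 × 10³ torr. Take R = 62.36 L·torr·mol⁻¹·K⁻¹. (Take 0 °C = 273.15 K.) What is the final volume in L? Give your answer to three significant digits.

V₂ ≈ 1.10 L

Convert: T₁ = 408.1 K.
From PV = nRT: V₁ = nRT₁/P₁ = 1.516 L.
Reversible adiabatic, γ = 5/3: T₂ = T₁·(P₂/P₁)^((γ−1)/γ) = 504.9 K; V₂ = V₁·(P₁/P₂)^(1/γ) = 1.102 L.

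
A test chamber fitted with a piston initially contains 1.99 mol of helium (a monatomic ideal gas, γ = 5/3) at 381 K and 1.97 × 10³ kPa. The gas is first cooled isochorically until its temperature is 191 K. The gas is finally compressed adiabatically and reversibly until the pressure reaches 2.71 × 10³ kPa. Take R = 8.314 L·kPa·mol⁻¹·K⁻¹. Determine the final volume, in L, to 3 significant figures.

V₃ ≈ 1.75 L

From PV = nRT: V₁ = nRT₁/P₁ = 3.200 L.
Isochoric, so P/T is constant: V₂ = V₁; P₂ = P₁·(T₂/T₁) = 987.6 kPa.
Adiabatic (γ = 5/3), T V^(γ−1) and P V^γ constant: T₃ = T₂·(P₃/P₂)^((γ−1)/γ) = 286.0 K; V₃ = V₂·(P₂/P₃)^(1/γ) = 1.746 L.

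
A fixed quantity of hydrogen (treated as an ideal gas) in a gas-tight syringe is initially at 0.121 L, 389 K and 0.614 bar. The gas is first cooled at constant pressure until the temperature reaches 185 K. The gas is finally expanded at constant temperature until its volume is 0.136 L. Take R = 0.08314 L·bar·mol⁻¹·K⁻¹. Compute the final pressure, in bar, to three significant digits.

P₃ ≈ 0.260 bar

Isobaric, so V/T is constant: P₂ = P₁; V₂ = V₁·(T₂/T₁) = 0.05754 L.
Isothermal, so P V is constant: T₃ = T₂; P₃ = P₂·(V₂/V₃) = 0.2598 bar.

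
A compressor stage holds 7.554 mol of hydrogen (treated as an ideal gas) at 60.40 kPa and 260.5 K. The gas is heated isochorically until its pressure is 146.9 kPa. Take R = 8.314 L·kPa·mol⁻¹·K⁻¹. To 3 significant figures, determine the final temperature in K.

From PV = nRT: V₁ = nRT₁/P₁ = 270.9 L.
Isochoric, so P/T is constant: V₂ = V₁; T₂ = T₁·(P₂/P₁) = 633.6 K.

T₂ ≈ 634 K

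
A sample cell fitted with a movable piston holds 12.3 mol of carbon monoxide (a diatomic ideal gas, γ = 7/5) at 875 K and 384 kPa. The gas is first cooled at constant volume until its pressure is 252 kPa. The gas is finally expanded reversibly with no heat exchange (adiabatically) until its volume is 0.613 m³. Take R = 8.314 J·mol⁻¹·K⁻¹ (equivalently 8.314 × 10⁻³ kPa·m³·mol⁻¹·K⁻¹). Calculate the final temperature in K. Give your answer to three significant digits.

From PV = nRT: V₁ = nRT₁/P₁ = 0.2330 m³.
Isochoric, so P/T is constant: V₂ = V₁; T₂ = T₁·(P₂/P₁) = 574.2 K.
Reversible adiabatic, γ = 7/5: T₃ = T₂·(V₂/V₃)^(γ−1) = 390.0 K; P₃ = P₂·(V₂/V₃)^γ = 65.06 kPa.

T₃ ≈ 390 K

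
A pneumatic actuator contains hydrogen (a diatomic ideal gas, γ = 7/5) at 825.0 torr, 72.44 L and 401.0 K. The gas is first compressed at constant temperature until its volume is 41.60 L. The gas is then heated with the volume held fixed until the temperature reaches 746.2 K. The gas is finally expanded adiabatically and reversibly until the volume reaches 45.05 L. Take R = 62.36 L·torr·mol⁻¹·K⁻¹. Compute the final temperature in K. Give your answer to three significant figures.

T constant ⇒ Boyle's law P V = const: T₂ = T₁; P₂ = P₁·(V₁/V₂) = 1437 torr.
Isochoric, so P/T is constant: V₃ = V₂; P₃ = P₂·(T₃/T₂) = 2673 torr.
Reversible adiabatic, γ = 7/5: T₄ = T₃·(V₃/V₄)^(γ−1) = 722.8 K; P₄ = P₃·(V₃/V₄)^γ = 2391 torr.

T₄ ≈ 723 K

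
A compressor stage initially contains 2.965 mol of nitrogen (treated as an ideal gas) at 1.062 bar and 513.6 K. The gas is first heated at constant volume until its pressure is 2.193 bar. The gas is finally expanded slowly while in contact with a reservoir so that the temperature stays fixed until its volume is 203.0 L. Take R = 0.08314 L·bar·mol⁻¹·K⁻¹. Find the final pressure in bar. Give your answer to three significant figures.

From PV = nRT: V₁ = nRT₁/P₁ = 119.2 L.
V constant ⇒ P ∝ T: V₂ = V₁; T₂ = T₁·(P₂/P₁) = 1061 K.
Isothermal, so P V is constant: T₃ = T₂; P₃ = P₂·(V₂/V₃) = 1.288 bar.

P₃ ≈ 1.29 bar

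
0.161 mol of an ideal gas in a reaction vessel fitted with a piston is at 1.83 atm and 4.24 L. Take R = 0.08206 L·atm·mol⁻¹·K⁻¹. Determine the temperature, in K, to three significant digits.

PV = nRT ⇒ T = PV/(nR) = (1.83 × 4.24) / (0.161 × 0.08206)

T ≈ 587 K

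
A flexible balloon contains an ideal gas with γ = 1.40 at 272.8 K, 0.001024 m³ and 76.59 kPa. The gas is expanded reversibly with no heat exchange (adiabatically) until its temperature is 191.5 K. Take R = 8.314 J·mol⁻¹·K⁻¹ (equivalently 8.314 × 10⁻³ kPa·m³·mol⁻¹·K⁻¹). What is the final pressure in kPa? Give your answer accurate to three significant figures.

P₂ ≈ 22.2 kPa

Reversible adiabatic, γ = 1.40: P₂ = P₁·(T₂/T₁)^(γ/(γ−1)) = 22.20 kPa; V₂ = V₁·(T₁/T₂)^(1/(γ−1)) = 0.002480 m³.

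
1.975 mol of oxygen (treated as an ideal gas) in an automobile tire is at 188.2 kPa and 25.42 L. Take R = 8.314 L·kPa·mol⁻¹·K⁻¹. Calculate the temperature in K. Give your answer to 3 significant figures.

T ≈ 291 K

PV = nRT ⇒ T = PV/(nR) = (188.2 × 25.42) / (1.975 × 8.314)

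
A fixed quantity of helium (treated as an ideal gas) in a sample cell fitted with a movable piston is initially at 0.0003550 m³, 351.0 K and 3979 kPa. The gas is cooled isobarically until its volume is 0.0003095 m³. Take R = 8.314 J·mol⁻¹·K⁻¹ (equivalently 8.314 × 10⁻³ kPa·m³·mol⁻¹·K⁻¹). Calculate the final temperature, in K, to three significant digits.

T₂ ≈ 306 K

P constant ⇒ V ∝ T: P₂ = P₁; T₂ = T₁·(V₂/V₁) = 306.0 K.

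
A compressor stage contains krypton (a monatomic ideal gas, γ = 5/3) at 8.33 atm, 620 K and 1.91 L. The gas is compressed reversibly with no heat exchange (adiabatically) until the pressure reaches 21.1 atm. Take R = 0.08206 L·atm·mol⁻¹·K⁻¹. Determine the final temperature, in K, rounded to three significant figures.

T₂ ≈ 899 K

Reversible adiabatic, γ = 5/3: T₂ = T₁·(P₂/P₁)^((γ−1)/γ) = 899.2 K; V₂ = V₁·(P₁/P₂)^(1/γ) = 1.094 L.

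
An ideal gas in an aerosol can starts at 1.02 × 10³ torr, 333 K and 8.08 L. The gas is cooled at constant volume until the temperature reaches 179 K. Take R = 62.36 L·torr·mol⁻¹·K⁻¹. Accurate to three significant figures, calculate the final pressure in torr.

P₂ ≈ 548 torr

V constant ⇒ P ∝ T: V₂ = V₁; P₂ = P₁·(T₂/T₁) = 548.3 torr.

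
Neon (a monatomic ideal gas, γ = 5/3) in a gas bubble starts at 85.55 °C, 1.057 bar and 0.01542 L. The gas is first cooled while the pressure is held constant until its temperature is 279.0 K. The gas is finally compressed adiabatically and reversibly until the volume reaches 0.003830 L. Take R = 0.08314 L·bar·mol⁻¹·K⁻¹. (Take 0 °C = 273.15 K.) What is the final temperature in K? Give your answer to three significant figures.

Convert: T₁ = 358.7 K.
P constant ⇒ V ∝ T: P₂ = P₁; V₂ = V₁·(T₂/T₁) = 0.01199 L.
Adiabatic (γ = 5/3), T V^(γ−1) and P V^γ constant: T₃ = T₂·(V₂/V₃)^(γ−1) = 597.2 K; P₃ = P₂·(V₂/V₃)^γ = 7.085 bar.

T₃ ≈ 597 K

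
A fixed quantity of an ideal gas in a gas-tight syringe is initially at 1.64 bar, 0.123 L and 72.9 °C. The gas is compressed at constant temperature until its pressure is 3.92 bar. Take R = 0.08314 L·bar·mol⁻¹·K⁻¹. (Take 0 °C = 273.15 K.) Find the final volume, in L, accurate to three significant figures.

V₂ ≈ 0.0515 L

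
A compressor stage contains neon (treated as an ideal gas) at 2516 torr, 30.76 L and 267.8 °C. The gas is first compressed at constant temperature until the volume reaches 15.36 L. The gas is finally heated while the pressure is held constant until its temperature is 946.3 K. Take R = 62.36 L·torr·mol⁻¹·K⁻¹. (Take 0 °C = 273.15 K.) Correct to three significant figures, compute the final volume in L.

V₃ ≈ 26.9 L

Convert: T₁ = 541.0 K.
T constant ⇒ Boyle's law P V = const: T₂ = T₁; P₂ = P₁·(V₁/V₂) = 5039 torr.
Isobaric, so V/T is constant: P₃ = P₂; V₃ = V₂·(T₃/T₂) = 26.87 L.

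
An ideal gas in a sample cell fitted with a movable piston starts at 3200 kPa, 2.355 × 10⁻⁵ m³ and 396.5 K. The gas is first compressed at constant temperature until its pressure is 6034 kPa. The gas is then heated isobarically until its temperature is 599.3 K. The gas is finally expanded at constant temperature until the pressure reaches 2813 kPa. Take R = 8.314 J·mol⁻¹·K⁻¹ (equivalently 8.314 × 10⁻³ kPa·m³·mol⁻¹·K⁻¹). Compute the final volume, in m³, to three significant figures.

T constant ⇒ Boyle's law P V = const: T₂ = T₁; V₂ = V₁·(P₁/P₂) = 1.249e-05 m³.
Isobaric, so V/T is constant: P₃ = P₂; V₃ = V₂·(T₃/T₂) = 1.888e-05 m³.
Isothermal, so P V is constant: T₄ = T₃; V₄ = V₃·(P₃/P₄) = 4.049e-05 m³.

V₄ ≈ 4.05e-05 m³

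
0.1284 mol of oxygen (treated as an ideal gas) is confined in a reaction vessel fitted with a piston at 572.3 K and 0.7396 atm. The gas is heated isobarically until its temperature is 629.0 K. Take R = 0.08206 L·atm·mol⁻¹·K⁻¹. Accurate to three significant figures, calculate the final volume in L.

V₂ ≈ 8.96 L

From PV = nRT: V₁ = nRT₁/P₁ = 8.153 L.
Isobaric, so V/T is constant: P₂ = P₁; V₂ = V₁·(T₂/T₁) = 8.961 L.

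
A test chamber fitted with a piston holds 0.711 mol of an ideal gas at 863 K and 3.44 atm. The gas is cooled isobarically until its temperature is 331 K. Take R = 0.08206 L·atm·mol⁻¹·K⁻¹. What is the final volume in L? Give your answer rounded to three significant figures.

From PV = nRT: V₁ = nRT₁/P₁ = 14.64 L.
P constant ⇒ V ∝ T: P₂ = P₁; V₂ = V₁·(T₂/T₁) = 5.614 L.

V₂ ≈ 5.61 L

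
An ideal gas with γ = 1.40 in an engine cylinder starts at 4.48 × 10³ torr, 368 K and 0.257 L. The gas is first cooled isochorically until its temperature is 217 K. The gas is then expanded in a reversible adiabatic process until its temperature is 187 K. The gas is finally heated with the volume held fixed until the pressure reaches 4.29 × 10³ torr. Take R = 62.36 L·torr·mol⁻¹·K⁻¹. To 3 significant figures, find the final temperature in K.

T₄ ≈ 511 K

V constant ⇒ P ∝ T: V₂ = V₁; P₂ = P₁·(T₂/T₁) = 2642 torr.
Adiabatic (γ = 1.40), T V^(γ−1) and P V^γ constant: P₃ = P₂·(T₃/T₂)^(γ/(γ−1)) = 1569 torr; V₃ = V₂·(T₂/T₃)^(1/(γ−1)) = 0.3728 L.
Isochoric, so P/T is constant: V₄ = V₃; T₄ = T₃·(P₄/P₃) = 511.2 K.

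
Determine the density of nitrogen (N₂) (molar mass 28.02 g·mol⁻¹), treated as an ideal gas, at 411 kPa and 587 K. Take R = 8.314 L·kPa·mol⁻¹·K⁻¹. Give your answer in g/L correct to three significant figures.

ρ ≈ 2.36 g/L

ρ = PM/(RT) = (411 × 28.02) / (8.314 × 587.0)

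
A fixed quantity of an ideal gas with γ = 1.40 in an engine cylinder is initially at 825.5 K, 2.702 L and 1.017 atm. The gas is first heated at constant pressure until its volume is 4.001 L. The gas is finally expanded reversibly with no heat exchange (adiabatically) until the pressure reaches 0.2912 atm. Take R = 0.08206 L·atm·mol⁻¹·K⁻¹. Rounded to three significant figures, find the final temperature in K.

P constant ⇒ V ∝ T: P₂ = P₁; T₂ = T₁·(V₂/V₁) = 1222 K.
Adiabatic (γ = 1.40), T V^(γ−1) and P V^γ constant: T₃ = T₂·(P₃/P₂)^((γ−1)/γ) = 855.1 K; V₃ = V₂·(P₂/P₃)^(1/γ) = 9.775 L.

T₃ ≈ 855 K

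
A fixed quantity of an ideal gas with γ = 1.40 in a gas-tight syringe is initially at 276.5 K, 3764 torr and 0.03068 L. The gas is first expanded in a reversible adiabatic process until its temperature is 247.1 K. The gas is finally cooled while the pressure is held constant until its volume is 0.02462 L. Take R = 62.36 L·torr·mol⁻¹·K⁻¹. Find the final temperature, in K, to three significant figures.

Reversible adiabatic, γ = 1.40: P₂ = P₁·(T₂/T₁)^(γ/(γ−1)) = 2540 torr; V₂ = V₁·(T₁/T₂)^(1/(γ−1)) = 0.04064 L.
Isobaric, so V/T is constant: P₃ = P₂; T₃ = T₂·(V₃/V₂) = 149.7 K.

T₃ ≈ 150 K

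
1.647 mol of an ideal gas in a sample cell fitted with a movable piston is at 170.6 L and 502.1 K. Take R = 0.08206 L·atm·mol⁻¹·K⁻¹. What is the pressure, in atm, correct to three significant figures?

P ≈ 0.398 atm

PV = nRT ⇒ P = nRT/V = (1.647 × 0.08206 × 502.1) / 170.6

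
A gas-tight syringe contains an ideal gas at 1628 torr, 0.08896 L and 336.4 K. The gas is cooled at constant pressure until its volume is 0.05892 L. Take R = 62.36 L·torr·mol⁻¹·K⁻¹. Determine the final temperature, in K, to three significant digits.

T₂ ≈ 223 K

Isobaric, so V/T is constant: P₂ = P₁; T₂ = T₁·(V₂/V₁) = 222.8 K.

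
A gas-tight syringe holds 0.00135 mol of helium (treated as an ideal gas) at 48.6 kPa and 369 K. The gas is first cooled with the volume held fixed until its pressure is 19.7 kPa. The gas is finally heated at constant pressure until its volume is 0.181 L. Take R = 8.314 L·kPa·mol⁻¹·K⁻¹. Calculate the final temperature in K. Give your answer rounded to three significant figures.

T₃ ≈ 318 K

From PV = nRT: V₁ = nRT₁/P₁ = 0.08522 L.
Isochoric, so P/T is constant: V₂ = V₁; T₂ = T₁·(P₂/P₁) = 149.6 K.
Isobaric, so V/T is constant: P₃ = P₂; T₃ = T₂·(V₃/V₂) = 317.7 K.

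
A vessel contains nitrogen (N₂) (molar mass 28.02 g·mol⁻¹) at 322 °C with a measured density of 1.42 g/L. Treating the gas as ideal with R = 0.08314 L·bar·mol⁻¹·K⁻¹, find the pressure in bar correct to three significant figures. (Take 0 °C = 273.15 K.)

ρ = PM/(RT) ⇒ P = ρRT/M = (1.42 × 0.08314 × 595.1) / 28.02

P ≈ 2.51 bar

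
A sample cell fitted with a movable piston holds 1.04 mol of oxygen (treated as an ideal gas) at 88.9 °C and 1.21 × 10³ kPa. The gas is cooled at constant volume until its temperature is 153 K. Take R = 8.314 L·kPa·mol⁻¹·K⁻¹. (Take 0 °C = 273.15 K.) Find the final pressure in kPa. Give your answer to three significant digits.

Convert: T₁ = 362.0 K.
From PV = nRT: V₁ = nRT₁/P₁ = 2.587 L.
Isochoric, so P/T is constant: V₂ = V₁; P₂ = P₁·(T₂/T₁) = 511.3 kPa.

P₂ ≈ 511 kPa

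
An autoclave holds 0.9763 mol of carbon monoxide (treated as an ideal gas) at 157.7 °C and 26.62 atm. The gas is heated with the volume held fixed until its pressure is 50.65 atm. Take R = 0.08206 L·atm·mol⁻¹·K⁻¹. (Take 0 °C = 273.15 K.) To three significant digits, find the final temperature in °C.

Convert: T₁ = 430.8 K.
From PV = nRT: V₁ = nRT₁/P₁ = 1.297 L.
Isochoric, so P/T is constant: V₂ = V₁; T₂ = T₁·(P₂/P₁) = 819.8 K.

T₂ ≈ 547 °C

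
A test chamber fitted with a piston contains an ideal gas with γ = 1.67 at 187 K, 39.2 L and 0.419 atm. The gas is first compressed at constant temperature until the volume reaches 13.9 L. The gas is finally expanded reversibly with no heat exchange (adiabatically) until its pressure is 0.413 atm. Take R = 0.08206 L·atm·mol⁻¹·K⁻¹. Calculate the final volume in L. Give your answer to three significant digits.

V₃ ≈ 26.1 L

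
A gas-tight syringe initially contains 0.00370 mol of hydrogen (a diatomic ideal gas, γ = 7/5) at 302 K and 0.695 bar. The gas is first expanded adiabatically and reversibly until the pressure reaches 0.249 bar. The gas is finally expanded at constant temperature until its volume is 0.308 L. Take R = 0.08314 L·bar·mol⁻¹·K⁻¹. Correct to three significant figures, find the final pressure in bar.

P₃ ≈ 0.225 bar

From PV = nRT: V₁ = nRT₁/P₁ = 0.1337 L.
Adiabatic (γ = 7/5), T V^(γ−1) and P V^γ constant: T₂ = T₁·(P₂/P₁)^((γ−1)/γ) = 225.2 K; V₂ = V₁·(P₁/P₂)^(1/γ) = 0.2783 L.
T constant ⇒ Boyle's law P V = const: T₃ = T₂; P₃ = P₂·(V₂/V₃) = 0.2250 bar.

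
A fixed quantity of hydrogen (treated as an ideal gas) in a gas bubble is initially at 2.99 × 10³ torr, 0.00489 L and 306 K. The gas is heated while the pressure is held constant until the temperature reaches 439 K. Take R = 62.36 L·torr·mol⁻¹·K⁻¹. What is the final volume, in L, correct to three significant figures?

V₂ ≈ 0.00702 L

P constant ⇒ V ∝ T: P₂ = P₁; V₂ = V₁·(T₂/T₁) = 0.007015 L.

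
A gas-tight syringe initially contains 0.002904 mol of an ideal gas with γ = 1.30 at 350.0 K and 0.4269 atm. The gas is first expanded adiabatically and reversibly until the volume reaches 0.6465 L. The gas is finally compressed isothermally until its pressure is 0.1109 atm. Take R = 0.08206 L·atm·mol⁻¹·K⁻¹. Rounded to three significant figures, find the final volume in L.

From PV = nRT: V₁ = nRT₁/P₁ = 0.1954 L.
Adiabatic (γ = 1.30), T V^(γ−1) and P V^γ constant: T₂ = T₁·(V₁/V₂)^(γ−1) = 244.4 K; P₂ = P₁·(V₁/V₂)^γ = 0.09010 atm.
T constant ⇒ Boyle's law P V = const: T₃ = T₂; V₃ = V₂·(P₂/P₃) = 0.5252 L.

V₃ ≈ 0.525 L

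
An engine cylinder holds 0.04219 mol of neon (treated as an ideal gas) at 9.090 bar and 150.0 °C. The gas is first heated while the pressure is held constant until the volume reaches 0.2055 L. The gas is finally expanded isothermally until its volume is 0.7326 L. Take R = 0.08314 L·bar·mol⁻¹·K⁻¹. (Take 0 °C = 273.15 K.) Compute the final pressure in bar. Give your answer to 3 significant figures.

Convert: T₁ = 423.1 K.
From PV = nRT: V₁ = nRT₁/P₁ = 0.1633 L.
Isobaric, so V/T is constant: P₂ = P₁; T₂ = T₁·(V₂/V₁) = 532.5 K.
Isothermal, so P V is constant: T₃ = T₂; P₃ = P₂·(V₂/V₃) = 2.550 bar.

P₃ ≈ 2.55 bar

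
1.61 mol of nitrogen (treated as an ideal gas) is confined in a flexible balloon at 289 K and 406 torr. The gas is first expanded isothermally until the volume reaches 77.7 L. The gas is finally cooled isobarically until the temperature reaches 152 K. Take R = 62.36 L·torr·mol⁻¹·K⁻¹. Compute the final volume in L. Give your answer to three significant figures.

V₃ ≈ 40.9 L

From PV = nRT: V₁ = nRT₁/P₁ = 71.47 L.
T constant ⇒ Boyle's law P V = const: T₂ = T₁; P₂ = P₁·(V₁/V₂) = 373.4 torr.
Isobaric, so V/T is constant: P₃ = P₂; V₃ = V₂·(T₃/T₂) = 40.87 L.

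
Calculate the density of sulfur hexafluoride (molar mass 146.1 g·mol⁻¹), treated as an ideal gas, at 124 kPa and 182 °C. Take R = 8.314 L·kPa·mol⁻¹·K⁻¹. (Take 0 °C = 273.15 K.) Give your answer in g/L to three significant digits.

ρ ≈ 4.79 g/L

ρ = PM/(RT) = (124 × 146.1) / (8.314 × 455.1)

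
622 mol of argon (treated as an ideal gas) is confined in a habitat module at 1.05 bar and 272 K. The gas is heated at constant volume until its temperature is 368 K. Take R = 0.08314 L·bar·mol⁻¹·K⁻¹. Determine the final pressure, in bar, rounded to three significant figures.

From PV = nRT: V₁ = nRT₁/P₁ = 1.340e+04 L.
V constant ⇒ P ∝ T: V₂ = V₁; P₂ = P₁·(T₂/T₁) = 1.421 bar.

P₂ ≈ 1.42 bar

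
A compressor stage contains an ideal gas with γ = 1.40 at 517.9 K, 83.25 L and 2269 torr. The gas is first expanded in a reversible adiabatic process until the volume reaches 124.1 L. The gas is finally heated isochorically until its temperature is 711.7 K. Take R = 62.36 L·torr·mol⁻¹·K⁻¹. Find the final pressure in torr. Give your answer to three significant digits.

P₃ ≈ 2.09e+03 torr

Adiabatic (γ = 1.40), T V^(γ−1) and P V^γ constant: T₂ = T₁·(V₁/V₂)^(γ−1) = 441.5 K; P₂ = P₁·(V₁/V₂)^γ = 1297 torr.
Isochoric, so P/T is constant: V₃ = V₂; P₃ = P₂·(T₃/T₂) = 2092 torr.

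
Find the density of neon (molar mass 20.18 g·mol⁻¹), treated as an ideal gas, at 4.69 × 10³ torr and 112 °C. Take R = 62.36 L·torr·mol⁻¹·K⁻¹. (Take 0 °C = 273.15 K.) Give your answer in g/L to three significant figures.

ρ ≈ 3.94 g/L

ρ = PM/(RT) = (4.69e+03 × 20.18) / (62.36 × 385.1)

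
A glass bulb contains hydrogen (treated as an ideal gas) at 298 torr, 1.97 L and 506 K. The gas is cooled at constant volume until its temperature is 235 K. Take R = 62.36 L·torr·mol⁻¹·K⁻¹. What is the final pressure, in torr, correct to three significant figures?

P₂ ≈ 138 torr

V constant ⇒ P ∝ T: V₂ = V₁; P₂ = P₁·(T₂/T₁) = 138.4 torr.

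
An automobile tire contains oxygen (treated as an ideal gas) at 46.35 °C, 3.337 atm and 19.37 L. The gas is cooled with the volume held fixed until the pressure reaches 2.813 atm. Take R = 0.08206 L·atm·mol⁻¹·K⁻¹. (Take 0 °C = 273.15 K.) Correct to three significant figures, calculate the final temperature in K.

Convert: T₁ = 319.5 K.
Isochoric, so P/T is constant: V₂ = V₁; T₂ = T₁·(P₂/P₁) = 269.3 K.

T₂ ≈ 269 K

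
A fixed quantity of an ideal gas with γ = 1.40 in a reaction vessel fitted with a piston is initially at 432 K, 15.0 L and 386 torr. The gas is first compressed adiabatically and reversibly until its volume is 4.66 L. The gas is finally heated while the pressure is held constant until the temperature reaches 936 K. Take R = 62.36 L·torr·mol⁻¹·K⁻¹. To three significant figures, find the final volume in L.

Reversible adiabatic, γ = 1.40: T₂ = T₁·(V₁/V₂)^(γ−1) = 689.6 K; P₂ = P₁·(V₁/V₂)^γ = 1983 torr.
P constant ⇒ V ∝ T: P₃ = P₂; V₃ = V₂·(T₃/T₂) = 6.326 L.

V₃ ≈ 6.33 L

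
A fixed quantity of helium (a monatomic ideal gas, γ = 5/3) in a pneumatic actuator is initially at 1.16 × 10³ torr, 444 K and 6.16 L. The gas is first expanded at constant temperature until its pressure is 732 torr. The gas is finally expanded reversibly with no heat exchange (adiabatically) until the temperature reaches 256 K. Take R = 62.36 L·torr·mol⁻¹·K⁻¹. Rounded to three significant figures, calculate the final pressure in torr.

P₃ ≈ 185 torr

T constant ⇒ Boyle's law P V = const: T₂ = T₁; V₂ = V₁·(P₁/P₂) = 9.762 L.
Adiabatic (γ = 5/3), T V^(γ−1) and P V^γ constant: P₃ = P₂·(T₃/T₂)^(γ/(γ−1)) = 184.8 torr; V₃ = V₂·(T₂/T₃)^(1/(γ−1)) = 22.30 L.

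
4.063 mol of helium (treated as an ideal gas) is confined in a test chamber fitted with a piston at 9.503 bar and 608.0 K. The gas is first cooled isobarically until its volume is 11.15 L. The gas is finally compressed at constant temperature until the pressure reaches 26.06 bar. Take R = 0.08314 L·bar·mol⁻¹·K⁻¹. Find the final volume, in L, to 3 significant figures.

V₃ ≈ 4.07 L

From PV = nRT: V₁ = nRT₁/P₁ = 21.61 L.
P constant ⇒ V ∝ T: P₂ = P₁; T₂ = T₁·(V₂/V₁) = 313.7 K.
T constant ⇒ Boyle's law P V = const: T₃ = T₂; V₃ = V₂·(P₂/P₃) = 4.066 L.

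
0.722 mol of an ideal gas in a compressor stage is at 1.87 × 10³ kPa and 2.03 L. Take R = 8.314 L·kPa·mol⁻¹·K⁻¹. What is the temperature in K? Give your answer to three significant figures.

PV = nRT ⇒ T = PV/(nR) = (1.87e+03 × 2.03) / (0.722 × 8.314)

T ≈ 632 K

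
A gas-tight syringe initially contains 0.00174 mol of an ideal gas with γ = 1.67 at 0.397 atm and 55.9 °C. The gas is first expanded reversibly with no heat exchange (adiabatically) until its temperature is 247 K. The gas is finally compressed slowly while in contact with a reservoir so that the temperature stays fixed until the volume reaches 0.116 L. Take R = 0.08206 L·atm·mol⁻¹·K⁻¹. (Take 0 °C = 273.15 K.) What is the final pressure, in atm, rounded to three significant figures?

Convert: T₁ = 329.0 K.
From PV = nRT: V₁ = nRT₁/P₁ = 0.1183 L.
Reversible adiabatic, γ = 1.67: P₂ = P₁·(T₂/T₁)^(γ/(γ−1)) = 0.1942 atm; V₂ = V₁·(T₁/T₂)^(1/(γ−1)) = 0.1816 L.
Isothermal, so P V is constant: T₃ = T₂; P₃ = P₂·(V₂/V₃) = 0.3040 atm.

P₃ ≈ 0.304 atm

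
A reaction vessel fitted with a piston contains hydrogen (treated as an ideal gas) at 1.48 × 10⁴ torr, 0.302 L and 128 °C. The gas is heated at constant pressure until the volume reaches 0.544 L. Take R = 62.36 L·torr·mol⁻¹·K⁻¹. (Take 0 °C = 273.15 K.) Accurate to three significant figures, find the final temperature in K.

Convert: T₁ = 401.1 K.
Isobaric, so V/T is constant: P₂ = P₁; T₂ = T₁·(V₂/V₁) = 722.6 K.

T₂ ≈ 723 K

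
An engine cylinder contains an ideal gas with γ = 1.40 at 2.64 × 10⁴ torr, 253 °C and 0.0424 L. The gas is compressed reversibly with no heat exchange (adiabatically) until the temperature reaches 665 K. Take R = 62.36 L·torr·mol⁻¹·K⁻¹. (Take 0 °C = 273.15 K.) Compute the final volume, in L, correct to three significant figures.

V₂ ≈ 0.0236 L

Convert: T₁ = 526.1 K.
Reversible adiabatic, γ = 1.40: P₂ = P₁·(T₂/T₁)^(γ/(γ−1)) = 5.992e+04 torr; V₂ = V₁·(T₁/T₂)^(1/(γ−1)) = 0.02361 L.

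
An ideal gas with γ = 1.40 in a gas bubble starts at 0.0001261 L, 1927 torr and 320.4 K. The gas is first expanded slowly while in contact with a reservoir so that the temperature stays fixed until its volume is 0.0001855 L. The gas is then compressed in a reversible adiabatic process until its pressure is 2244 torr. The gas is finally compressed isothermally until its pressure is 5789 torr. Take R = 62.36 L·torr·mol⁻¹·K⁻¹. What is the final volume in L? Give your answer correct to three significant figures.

V₄ ≈ 4.90e-05 L

Isothermal, so P V is constant: T₂ = T₁; P₂ = P₁·(V₁/V₂) = 1310 torr.
Reversible adiabatic, γ = 1.40: T₃ = T₂·(P₃/P₂)^((γ−1)/γ) = 373.7 K; V₃ = V₂·(P₂/P₃)^(1/γ) = 0.0001263 L.
Isothermal, so P V is constant: T₄ = T₃; V₄ = V₃·(P₃/P₄) = 4.895e-05 L.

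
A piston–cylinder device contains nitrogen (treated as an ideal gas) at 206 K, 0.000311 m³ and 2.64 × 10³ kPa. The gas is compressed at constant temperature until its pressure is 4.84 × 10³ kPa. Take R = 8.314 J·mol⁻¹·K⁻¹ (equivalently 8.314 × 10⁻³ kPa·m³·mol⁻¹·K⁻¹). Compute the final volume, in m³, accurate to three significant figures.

V₂ ≈ 0.000170 m³

T constant ⇒ Boyle's law P V = const: T₂ = T₁; V₂ = V₁·(P₁/P₂) = 0.0001696 m³.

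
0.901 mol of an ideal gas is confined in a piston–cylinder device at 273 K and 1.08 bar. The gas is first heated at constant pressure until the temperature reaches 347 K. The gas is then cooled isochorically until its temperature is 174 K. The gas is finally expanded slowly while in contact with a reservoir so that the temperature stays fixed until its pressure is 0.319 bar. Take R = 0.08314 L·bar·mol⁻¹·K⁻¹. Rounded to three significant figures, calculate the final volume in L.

V₄ ≈ 40.9 L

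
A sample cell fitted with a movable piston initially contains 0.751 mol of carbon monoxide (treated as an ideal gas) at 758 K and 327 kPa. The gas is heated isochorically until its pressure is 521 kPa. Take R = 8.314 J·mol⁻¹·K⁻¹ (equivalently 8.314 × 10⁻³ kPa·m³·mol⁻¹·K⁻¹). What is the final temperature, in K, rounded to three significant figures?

From PV = nRT: V₁ = nRT₁/P₁ = 0.01447 m³.
Isochoric, so P/T is constant: V₂ = V₁; T₂ = T₁·(P₂/P₁) = 1208 K.

T₂ ≈ 1.21e+03 K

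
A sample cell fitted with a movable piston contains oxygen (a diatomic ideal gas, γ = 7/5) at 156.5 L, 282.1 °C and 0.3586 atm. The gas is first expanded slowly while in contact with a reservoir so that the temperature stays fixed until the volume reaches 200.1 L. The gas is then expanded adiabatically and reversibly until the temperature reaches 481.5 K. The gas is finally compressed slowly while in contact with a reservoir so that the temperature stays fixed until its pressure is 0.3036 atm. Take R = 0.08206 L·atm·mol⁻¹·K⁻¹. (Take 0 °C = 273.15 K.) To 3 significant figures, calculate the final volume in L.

V₄ ≈ 160 L

Convert: T₁ = 555.2 K.
Isothermal, so P V is constant: T₂ = T₁; P₂ = P₁·(V₁/V₂) = 0.2805 atm.
Reversible adiabatic, γ = 7/5: P₃ = P₂·(T₃/T₂)^(γ/(γ−1)) = 0.1703 atm; V₃ = V₂·(T₂/T₃)^(1/(γ−1)) = 285.7 L.
T constant ⇒ Boyle's law P V = const: T₄ = T₃; V₄ = V₃·(P₃/P₄) = 160.3 L.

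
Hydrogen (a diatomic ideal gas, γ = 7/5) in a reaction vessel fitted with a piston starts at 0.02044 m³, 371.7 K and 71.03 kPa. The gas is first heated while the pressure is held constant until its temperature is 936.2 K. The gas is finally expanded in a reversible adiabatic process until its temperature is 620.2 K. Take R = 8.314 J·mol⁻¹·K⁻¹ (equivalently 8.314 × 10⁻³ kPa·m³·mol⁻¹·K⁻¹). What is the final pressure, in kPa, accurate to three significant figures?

Isobaric, so V/T is constant: P₂ = P₁; V₂ = V₁·(T₂/T₁) = 0.05148 m³.
Adiabatic (γ = 7/5), T V^(γ−1) and P V^γ constant: P₃ = P₂·(T₃/T₂)^(γ/(γ−1)) = 16.81 kPa; V₃ = V₂·(T₂/T₃)^(1/(γ−1)) = 0.1441 m³.

P₃ ≈ 16.8 kPa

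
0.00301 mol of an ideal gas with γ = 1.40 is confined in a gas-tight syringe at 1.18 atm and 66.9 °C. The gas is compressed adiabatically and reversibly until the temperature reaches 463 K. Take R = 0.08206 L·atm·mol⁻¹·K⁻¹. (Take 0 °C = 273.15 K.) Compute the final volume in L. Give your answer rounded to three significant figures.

V₂ ≈ 0.0329 L

Convert: T₁ = 340.0 K.
From PV = nRT: V₁ = nRT₁/P₁ = 0.07118 L.
Reversible adiabatic, γ = 1.40: P₂ = P₁·(T₂/T₁)^(γ/(γ−1)) = 3.475 atm; V₂ = V₁·(T₁/T₂)^(1/(γ−1)) = 0.03291 L.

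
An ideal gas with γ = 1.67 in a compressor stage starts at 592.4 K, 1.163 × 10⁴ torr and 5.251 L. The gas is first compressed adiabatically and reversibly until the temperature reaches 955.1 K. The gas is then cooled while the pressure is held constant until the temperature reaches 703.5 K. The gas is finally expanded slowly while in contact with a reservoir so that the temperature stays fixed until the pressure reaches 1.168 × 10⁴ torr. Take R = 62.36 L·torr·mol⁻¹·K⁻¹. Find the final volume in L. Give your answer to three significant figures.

Reversible adiabatic, γ = 1.67: P₂ = P₁·(T₂/T₁)^(γ/(γ−1)) = 3.825e+04 torr; V₂ = V₁·(T₁/T₂)^(1/(γ−1)) = 2.574 L.
P constant ⇒ V ∝ T: P₃ = P₂; V₃ = V₂·(T₃/T₂) = 1.896 L.
T constant ⇒ Boyle's law P V = const: T₄ = T₃; V₄ = V₃·(P₃/P₄) = 6.209 L.

V₄ ≈ 6.21 L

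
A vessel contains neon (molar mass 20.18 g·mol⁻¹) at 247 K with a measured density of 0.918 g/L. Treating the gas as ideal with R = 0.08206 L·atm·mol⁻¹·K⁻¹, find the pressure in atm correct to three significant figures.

ρ = PM/(RT) ⇒ P = ρRT/M = (0.918 × 0.08206 × 247.0) / 20.18

P ≈ 0.922 atm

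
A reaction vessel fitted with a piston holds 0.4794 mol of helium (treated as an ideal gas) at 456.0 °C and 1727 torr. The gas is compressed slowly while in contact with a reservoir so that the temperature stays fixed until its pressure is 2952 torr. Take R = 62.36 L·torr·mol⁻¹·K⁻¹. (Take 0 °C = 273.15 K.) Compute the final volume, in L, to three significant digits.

Convert: T₁ = 729.1 K.
From PV = nRT: V₁ = nRT₁/P₁ = 12.62 L.
T constant ⇒ Boyle's law P V = const: T₂ = T₁; V₂ = V₁·(P₁/P₂) = 7.384 L.

V₂ ≈ 7.38 L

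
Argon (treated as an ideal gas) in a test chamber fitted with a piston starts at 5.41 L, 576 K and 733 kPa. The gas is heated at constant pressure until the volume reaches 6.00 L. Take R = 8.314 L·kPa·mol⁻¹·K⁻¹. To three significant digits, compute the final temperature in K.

T₂ ≈ 639 K

Isobaric, so V/T is constant: P₂ = P₁; T₂ = T₁·(V₂/V₁) = 638.8 K.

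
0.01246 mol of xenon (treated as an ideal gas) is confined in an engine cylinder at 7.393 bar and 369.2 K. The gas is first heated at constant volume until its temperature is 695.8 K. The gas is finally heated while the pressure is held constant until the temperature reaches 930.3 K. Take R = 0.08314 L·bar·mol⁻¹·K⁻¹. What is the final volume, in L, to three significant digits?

V₃ ≈ 0.0692 L

From PV = nRT: V₁ = nRT₁/P₁ = 0.05173 L.
V constant ⇒ P ∝ T: V₂ = V₁; P₂ = P₁·(T₂/T₁) = 13.93 bar.
Isobaric, so V/T is constant: P₃ = P₂; V₃ = V₂·(T₃/T₂) = 0.06917 L.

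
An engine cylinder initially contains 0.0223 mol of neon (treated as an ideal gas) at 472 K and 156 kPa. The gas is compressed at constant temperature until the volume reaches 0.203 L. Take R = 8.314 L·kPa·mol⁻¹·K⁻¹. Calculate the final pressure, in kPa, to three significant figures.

P₂ ≈ 431 kPa

From PV = nRT: V₁ = nRT₁/P₁ = 0.5610 L.
T constant ⇒ Boyle's law P V = const: T₂ = T₁; P₂ = P₁·(V₁/V₂) = 431.1 kPa.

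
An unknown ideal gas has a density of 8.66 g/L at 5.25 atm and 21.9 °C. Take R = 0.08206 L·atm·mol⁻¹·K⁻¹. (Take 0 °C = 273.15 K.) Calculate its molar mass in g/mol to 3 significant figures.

ρ = PM/(RT) ⇒ M = ρRT/P = (8.66 × 0.08206 × 295.0) / 5.25

M ≈ 39.9 g/mol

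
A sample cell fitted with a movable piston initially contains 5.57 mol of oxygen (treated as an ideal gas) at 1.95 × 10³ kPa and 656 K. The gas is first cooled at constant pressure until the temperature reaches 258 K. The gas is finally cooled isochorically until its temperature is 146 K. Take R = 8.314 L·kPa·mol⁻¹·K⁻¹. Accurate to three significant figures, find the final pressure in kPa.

From PV = nRT: V₁ = nRT₁/P₁ = 15.58 L.
P constant ⇒ V ∝ T: P₂ = P₁; V₂ = V₁·(T₂/T₁) = 6.127 L.
Isochoric, so P/T is constant: V₃ = V₂; P₃ = P₂·(T₃/T₂) = 1103 kPa.

P₃ ≈ 1.10e+03 kPa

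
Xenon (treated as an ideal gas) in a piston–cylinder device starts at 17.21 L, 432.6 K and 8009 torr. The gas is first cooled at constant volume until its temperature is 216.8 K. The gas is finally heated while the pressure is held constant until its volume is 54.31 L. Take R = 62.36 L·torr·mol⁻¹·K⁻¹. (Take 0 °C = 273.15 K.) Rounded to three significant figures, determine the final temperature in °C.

T₃ ≈ 411 °C

V constant ⇒ P ∝ T: V₂ = V₁; P₂ = P₁·(T₂/T₁) = 4014 torr.
P constant ⇒ V ∝ T: P₃ = P₂; T₃ = T₂·(V₃/V₂) = 684.2 K.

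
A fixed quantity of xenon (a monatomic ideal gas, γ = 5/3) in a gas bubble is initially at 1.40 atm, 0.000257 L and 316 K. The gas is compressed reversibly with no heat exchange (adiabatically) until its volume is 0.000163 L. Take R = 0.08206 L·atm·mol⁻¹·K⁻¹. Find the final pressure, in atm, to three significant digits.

Adiabatic (γ = 5/3), T V^(γ−1) and P V^γ constant: T₂ = T₁·(V₁/V₂)^(γ−1) = 428.1 K; P₂ = P₁·(V₁/V₂)^γ = 2.990 atm.

P₂ ≈ 2.99 atm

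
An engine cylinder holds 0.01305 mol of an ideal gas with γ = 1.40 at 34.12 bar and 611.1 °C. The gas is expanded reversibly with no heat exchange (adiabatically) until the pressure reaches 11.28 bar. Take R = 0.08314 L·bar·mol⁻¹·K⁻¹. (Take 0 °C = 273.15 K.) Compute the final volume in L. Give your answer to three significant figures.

Convert: T₁ = 884.2 K.
From PV = nRT: V₁ = nRT₁/P₁ = 0.02812 L.
Adiabatic (γ = 1.40), T V^(γ−1) and P V^γ constant: T₂ = T₁·(P₂/P₁)^((γ−1)/γ) = 644.5 K; V₂ = V₁·(P₁/P₂)^(1/γ) = 0.06199 L.

V₂ ≈ 0.0620 L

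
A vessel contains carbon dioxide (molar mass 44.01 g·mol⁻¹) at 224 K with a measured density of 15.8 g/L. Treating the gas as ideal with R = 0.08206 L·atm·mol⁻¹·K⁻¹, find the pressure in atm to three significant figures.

ρ = PM/(RT) ⇒ P = ρRT/M = (15.8 × 0.08206 × 224.0) / 44.01

P ≈ 6.60 atm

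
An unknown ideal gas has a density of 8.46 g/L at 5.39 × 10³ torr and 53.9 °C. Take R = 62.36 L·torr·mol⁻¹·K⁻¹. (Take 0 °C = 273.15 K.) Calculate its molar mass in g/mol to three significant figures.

ρ = PM/(RT) ⇒ M = ρRT/P = (8.46 × 62.36 × 327.0) / 5.39e+03

M ≈ 32.0 g/mol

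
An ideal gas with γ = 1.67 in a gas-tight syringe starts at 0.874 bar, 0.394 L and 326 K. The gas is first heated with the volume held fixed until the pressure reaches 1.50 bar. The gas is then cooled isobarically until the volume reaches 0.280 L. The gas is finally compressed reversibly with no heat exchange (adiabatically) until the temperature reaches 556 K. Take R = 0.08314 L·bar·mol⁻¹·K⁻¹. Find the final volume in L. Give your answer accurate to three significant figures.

V constant ⇒ P ∝ T: V₂ = V₁; T₂ = T₁·(P₂/P₁) = 559.5 K.
P constant ⇒ V ∝ T: P₃ = P₂; T₃ = T₂·(V₃/V₂) = 397.6 K.
Reversible adiabatic, γ = 1.67: P₄ = P₃·(T₄/T₃)^(γ/(γ−1)) = 3.460 bar; V₄ = V₃·(T₃/T₄)^(1/(γ−1)) = 0.1698 L.

V₄ ≈ 0.170 L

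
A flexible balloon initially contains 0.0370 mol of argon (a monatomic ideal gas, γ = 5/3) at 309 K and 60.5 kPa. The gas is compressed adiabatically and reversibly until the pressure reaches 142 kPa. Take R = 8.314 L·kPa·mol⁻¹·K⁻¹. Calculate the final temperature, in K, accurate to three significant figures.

T₂ ≈ 435 K

From PV = nRT: V₁ = nRT₁/P₁ = 1.571 L.
Adiabatic (γ = 5/3), T V^(γ−1) and P V^γ constant: T₂ = T₁·(P₂/P₁)^((γ−1)/γ) = 434.7 K; V₂ = V₁·(P₁/P₂)^(1/γ) = 0.9417 L.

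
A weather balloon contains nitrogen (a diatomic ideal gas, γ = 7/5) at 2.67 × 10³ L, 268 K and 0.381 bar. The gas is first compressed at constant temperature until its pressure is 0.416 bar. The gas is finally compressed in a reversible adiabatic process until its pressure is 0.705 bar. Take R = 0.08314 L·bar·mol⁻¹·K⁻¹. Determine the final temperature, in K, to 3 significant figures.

T₃ ≈ 312 K

T constant ⇒ Boyle's law P V = const: T₂ = T₁; V₂ = V₁·(P₁/P₂) = 2445 L.
Adiabatic (γ = 7/5), T V^(γ−1) and P V^γ constant: T₃ = T₂·(P₃/P₂)^((γ−1)/γ) = 311.6 K; V₃ = V₂·(P₂/P₃)^(1/γ) = 1678 L.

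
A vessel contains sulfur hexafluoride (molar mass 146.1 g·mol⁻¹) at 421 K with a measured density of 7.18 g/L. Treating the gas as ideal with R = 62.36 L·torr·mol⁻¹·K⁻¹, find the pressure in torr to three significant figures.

P ≈ 1.29e+03 torr

ρ = PM/(RT) ⇒ P = ρRT/M = (7.18 × 62.36 × 421.0) / 146.1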